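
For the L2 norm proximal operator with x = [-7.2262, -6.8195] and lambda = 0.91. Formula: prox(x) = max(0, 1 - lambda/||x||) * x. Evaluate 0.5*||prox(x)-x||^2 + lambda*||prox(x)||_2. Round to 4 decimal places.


Step 1: Compute ||x||.
||x|| = 9.936
Step 2: Compute scaling factor.
scale = max(0, 1 - 0.91/9.936) = 0.9084
Step 3: prox(x) = [-6.5644, -6.1949]
||prox(x)|| = 9.026
Step 4: Proximal objective.
0.5*||prox-x||^2 = 0.4141
lambda*||prox|| = 8.2137
Total = 8.6277


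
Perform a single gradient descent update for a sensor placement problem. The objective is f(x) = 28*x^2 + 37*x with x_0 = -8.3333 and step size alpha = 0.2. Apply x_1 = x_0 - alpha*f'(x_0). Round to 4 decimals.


We compute the gradient at x_0 and apply the update.
f'(x) = 56*x + 37
f'(-8.3333) = 56*-8.3333 + 37 = -429.6648
x_1 = -8.3333 - 0.2*-429.6648 = 77.5997


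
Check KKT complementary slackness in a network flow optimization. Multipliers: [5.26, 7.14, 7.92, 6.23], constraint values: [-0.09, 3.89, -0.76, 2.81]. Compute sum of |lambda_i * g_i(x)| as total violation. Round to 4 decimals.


KKT complementary slackness check:
lambda_1 * g_1 = 5.26 * -0.09 = -0.4734
lambda_2 * g_2 = 7.14 * 3.89 = 27.7746
lambda_3 * g_3 = 7.92 * -0.76 = -6.0192
lambda_4 * g_4 = 6.23 * 2.81 = 17.5063
Total violation = 0.4734 + 27.7746 + 6.0192 + 17.5063 = 51.7735


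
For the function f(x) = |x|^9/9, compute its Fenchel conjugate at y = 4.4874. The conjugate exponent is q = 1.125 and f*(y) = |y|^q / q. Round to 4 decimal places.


The conjugate exponent q satisfies 1/p + 1/q = 1.
p = 9, so q = 9/(9 - 1) = 1.125
|y|^q = 4.4874^1.125 = 5.4137
f*(4.4874) = 5.4137 / 1.125 = 4.8122


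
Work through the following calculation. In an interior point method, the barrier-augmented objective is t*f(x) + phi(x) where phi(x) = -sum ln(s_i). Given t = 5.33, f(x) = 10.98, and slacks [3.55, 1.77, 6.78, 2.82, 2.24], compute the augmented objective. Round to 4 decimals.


Step 1: Compute log-barrier.
ln values: [1.2669, 0.571, 1.914, 1.0367, 0.8065]
phi = -(1.2669 + 0.571 + 1.914 + 1.0367 + 0.8065) = -5.5951
Step 2: Compute augmented objective.
t*f(x) = 5.33*10.98 = 58.5234
Total = 58.5234 - 5.5951 = 52.9283


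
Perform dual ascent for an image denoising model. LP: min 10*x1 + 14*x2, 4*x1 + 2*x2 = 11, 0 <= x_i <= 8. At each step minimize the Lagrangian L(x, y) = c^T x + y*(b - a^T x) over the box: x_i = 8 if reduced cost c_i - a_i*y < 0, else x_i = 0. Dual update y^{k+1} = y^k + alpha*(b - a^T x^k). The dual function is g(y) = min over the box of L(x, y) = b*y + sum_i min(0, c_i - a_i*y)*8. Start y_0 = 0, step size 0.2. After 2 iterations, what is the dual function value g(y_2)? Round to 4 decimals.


Dual ascent for LP: min 10*x1 + 14*x2, 4*x1 + 2*x2 = 11, 0 <= x_i <= 8
Step 1: y^k = 0.0, reduced costs: (10.0, 14.0)
  x^k = (0.0, 0.0), subgradient = b - a^T x = 11.0
  y^{k+1} = 0.0 + 0.2*11.0 = 2.2
Step 2: y^k = 2.2, reduced costs: (1.2, 9.6)
  x^k = (0.0, 0.0), subgradient = b - a^T x = 11.0
  y^{k+1} = 2.2 + 0.2*11.0 = 4.4
Dual objective at y_2 = 4.4: reduced costs (-7.6, 5.2), box minimizer x = (8.0, 0.0)
g(y_2) = b*y + (c1 - a1*y)*x1 + (c2 - a2*y)*x2 = 11*4.4 + (-7.6)*8.0 + 5.2*0.0 = 48.4 - 60.8 + 0.0 = -12.4


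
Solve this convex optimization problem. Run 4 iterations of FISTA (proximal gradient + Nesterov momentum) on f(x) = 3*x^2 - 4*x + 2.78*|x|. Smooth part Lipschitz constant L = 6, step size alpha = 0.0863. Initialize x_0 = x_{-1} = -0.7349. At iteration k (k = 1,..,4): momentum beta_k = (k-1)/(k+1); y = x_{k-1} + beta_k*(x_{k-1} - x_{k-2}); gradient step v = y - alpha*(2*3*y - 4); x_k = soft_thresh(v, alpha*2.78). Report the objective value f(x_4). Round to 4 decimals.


FISTA on f(x) = 3*x^2 - 4*x + 2.78*|x|
L = 6, alpha = 0.0863
Iteration 1: beta = 0.0, y = -0.7349 + 0.0*(-0.7349 + 0.7349) = -0.7349
  grad(y) = -8.4094, v = y - alpha*grad = -0.0092
  prox(v) = soft_thresh(-0.0092, 0.2399) = 0.0
Iteration 2: beta = 0.3333, y = 0.0 + 0.3333*(0.0 + 0.7349) = 0.245
  grad(y) = -2.5302, v = y - alpha*grad = 0.4633
  prox(v) = soft_thresh(0.4633, 0.2399) = 0.2234
Iteration 3: beta = 0.5, y = 0.2234 + 0.5*(0.2234 - 0.0) = 0.3351
  grad(y) = -1.9893, v = y - alpha*grad = 0.5068
  prox(v) = soft_thresh(0.5068, 0.2399) = 0.2669
Iteration 4: beta = 0.6, y = 0.2669 + 0.6*(0.2669 - 0.2234) = 0.293
  grad(y) = -2.2422, v = y - alpha*grad = 0.4865
  prox(v) = soft_thresh(0.4865, 0.2399) = 0.2466
f(x_4) = 3*0.2466^2 - 4*0.2466 + 2.78*|0.2466| = -0.1184


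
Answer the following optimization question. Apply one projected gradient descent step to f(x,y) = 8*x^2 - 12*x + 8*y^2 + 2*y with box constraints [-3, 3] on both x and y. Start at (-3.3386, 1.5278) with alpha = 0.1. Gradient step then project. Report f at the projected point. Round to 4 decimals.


Step 1: Compute gradient at (-3.3386, 1.5278).
grad_x = 2*8*-3.3386 - 12 = -65.4176
grad_y = 2*8*1.5278 + 2 = 26.4448
Step 2: Gradient step.
x_raw = -3.3386 - 0.1*-65.4176 = 3.2032
y_raw = 1.5278 - 0.1*26.4448 = -1.1167
Step 3: Project onto [-3, 3].
x_proj = clip(3.2032) = 3.0
y_proj = clip(-1.1167) = -1.1167
Step 4: Evaluate f.
f(3.0, -1.1167) = 43.7424


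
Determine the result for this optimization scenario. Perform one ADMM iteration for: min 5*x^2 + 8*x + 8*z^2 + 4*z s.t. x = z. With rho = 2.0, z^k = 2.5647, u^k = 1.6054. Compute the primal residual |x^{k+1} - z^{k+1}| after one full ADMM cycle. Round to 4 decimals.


ADMM iteration with rho = 2.0, z^k = 2.5647, u^k = 1.6054
Step 1: x-update.
Minimize 5*x^2 + 8*x + (2.0/2)*(x - 2.5647 + 1.6054)^2
FOC: (2*5 + 2.0)*x = -8 + 2.0*(2.5647 - 1.6054)
x^{k+1} = -0.5068
Step 2: z-update.
Minimize 8*z^2 + 4*z + (2.0/2)*(-0.5068 - z + 1.6054)^2
FOC: (2*8 + 2.0)*z = -4 + 2.0*(-0.5068 + 1.6054)
z^{k+1} = -0.1002
Step 3: u-update.
u^{k+1} = 1.6054 - 0.5068 + 0.1002 = 1.1988
Step 4: Primal residual = |-0.5068 + 0.1002| = 0.4066


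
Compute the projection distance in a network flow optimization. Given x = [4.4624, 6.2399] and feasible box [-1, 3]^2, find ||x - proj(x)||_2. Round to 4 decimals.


Project each component onto [-1, 3].
clip(4.4624) = 3.0, clip(6.2399) = 3.0
Projection = [3.0, 3.0]
Squared diffs: [2.1386, 10.497]
Distance = sqrt(12.6356) = 3.5547


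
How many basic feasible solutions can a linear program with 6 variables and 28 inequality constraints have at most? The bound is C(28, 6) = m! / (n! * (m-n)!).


Each vertex corresponds to some choice of n active constraints out of m, so the number of vertices is at most C(m, n) = m! / (n!(m-n)!).
m = 28, n = 6
Numerator: 28 * 27 * 26 * 25 * 24 * 23
Denominator: 6! = 720
C(28, 6) = 376740


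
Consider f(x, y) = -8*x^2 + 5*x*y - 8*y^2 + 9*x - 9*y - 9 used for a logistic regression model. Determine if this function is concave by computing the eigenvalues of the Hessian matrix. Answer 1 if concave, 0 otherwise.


The Hessian of f(x,y) = -8*x^2 + 5*x*y - 8*y^2 + 9*x - 9*y - 9 is:
H = [[-16, 5], [5, -16]]
Trace = -16 - 16 = -32
Determinant = -16*-16 - (5)^2 = 231
Discriminant = (-32)^2 - 4*231 = 100.0
Eigenvalues: lambda_1 = -21.0, lambda_2 = -11.0
The function is concave.

1


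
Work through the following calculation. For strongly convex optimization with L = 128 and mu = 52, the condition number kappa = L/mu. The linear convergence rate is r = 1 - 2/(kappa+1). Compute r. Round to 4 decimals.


Step 1: Compute the condition number.
kappa = L/mu = 128/52 = 2.4615
Step 2: Compute the convergence rate.
r = 1 - 2/(kappa + 1) = 1 - 2*mu/(L + mu) = (L - mu)/(L + mu) = 76/180 = 0.4222


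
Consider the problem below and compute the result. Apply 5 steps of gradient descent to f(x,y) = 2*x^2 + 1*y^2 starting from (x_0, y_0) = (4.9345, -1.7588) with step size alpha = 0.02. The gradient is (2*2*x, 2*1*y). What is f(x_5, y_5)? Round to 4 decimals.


Gradient descent on f(x,y) = 2*x^2 + 1*y^2.
Starting point: (4.9345, -1.7588), alpha = 0.02
Step 1: grad_x = 2*2*4.9345 = 19.738, grad_y = 2*1*-1.7588 = -3.5176
  x_1 = 4.9345 - 0.02*19.738 = 4.5397
  y_1 = -1.7588 - 0.02*-3.5176 = -1.6884
Step 2: grad_x = 2*2*4.5397 = 18.159, grad_y = 2*1*-1.6884 = -3.3769
  x_2 = 4.5397 - 0.02*18.159 = 4.1766
  y_2 = -1.6884 - 0.02*-3.3769 = -1.6209
Step 3: grad_x = 2*2*4.1766 = 16.7062, grad_y = 2*1*-1.6209 = -3.2418
  x_3 = 4.1766 - 0.02*16.7062 = 3.8424
  y_3 = -1.6209 - 0.02*-3.2418 = -1.5561
Step 4: grad_x = 2*2*3.8424 = 15.3697, grad_y = 2*1*-1.5561 = -3.1121
  x_4 = 3.8424 - 0.02*15.3697 = 3.535
  y_4 = -1.5561 - 0.02*-3.1121 = -1.4938
Step 5: grad_x = 2*2*3.535 = 14.1402, grad_y = 2*1*-1.4938 = -2.9877
  x_5 = 3.535 - 0.02*14.1402 = 3.2522
  y_5 = -1.4938 - 0.02*-2.9877 = -1.4341
f(3.2522, -1.4341) = 2*3.2522^2 + 1*(-1.4341)^2 = 23.2107


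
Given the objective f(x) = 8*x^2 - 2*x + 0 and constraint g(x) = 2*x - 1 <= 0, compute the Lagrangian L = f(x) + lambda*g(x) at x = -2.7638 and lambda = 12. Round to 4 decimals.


Step 1: Evaluate f(x).
f(-2.7638) = 8*(-2.7638)^2 - 2*(-2.7638) + 0 = 66.6363
Step 2: Evaluate g(x).
g(-2.7638) = 2*-2.7638 - 1 = -6.5276
Step 3: Compute Lagrangian.
L = 66.6363 + 12*-6.5276 = -11.6949


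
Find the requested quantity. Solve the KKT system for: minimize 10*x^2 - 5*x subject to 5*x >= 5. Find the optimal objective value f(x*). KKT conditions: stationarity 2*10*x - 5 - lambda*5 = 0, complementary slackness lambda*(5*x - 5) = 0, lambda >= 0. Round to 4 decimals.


Step 1: Try lambda = 0 (constraint inactive).
x_unc = 5/(2*10) = 0.25
Check: 5*0.25 = 1.25 < 5 -- violated!
Step 2: Constraint must be active: 5*x = 5
x* = 5/5 = 1.0
lambda = (2*10*1.0 - 5)/5 = 3.0
Step 3: Compute optimal value.
f(x*) = 10*1.0^2 - 5*1.0 = 5.0


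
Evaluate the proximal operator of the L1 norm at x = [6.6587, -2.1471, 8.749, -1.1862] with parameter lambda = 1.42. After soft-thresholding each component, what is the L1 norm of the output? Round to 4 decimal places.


Soft-thresholding with lambda = 1.42:
prox(6.6587) = sign(6.6587)*max(|6.6587| - 1.42, 0) = 5.2387
prox(-2.1471) = sign(-2.1471)*max(|-2.1471| - 1.42, 0) = -0.7271
prox(8.749) = sign(8.749)*max(|8.749| - 1.42, 0) = 7.329
prox(-1.1862) = sign(-1.1862)*max(|-1.1862| - 1.42, 0) = 0.0
prox(x) = [5.2387, -0.7271, 7.329, 0.0]
||prox(x)||_1 = 5.2387 + 0.7271 + 7.329 + 0.0 = 13.2948


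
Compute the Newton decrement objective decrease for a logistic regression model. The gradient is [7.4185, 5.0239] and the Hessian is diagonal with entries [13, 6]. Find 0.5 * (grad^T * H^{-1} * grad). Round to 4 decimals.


Step 1: H is diagonal, so H^(-1) * g = [0.5707, 0.8373].
Step 2: g^T H^(-1) g = sum_i g_i^2 / H_ii
  = (7.4185)^2/13 + (5.0239)^2/6
  = 4.2334 + 4.2066 = 8.44
Step 3: Objective decrease = 0.5 * g^T H^(-1) g = 4.22


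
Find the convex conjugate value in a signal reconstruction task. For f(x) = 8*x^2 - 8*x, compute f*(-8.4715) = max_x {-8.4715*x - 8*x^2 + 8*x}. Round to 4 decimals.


f*(y) = sup_x {y*x - a*x^2 - b*x} = sup_x {(y-b)*x - a*x^2}
FOC: (y - b) - 2a*x = 0 => x* = (y - b)/(2a)
x* = (-8.4715 + 8)/(2*8) = -0.0295
f*(-8.4715) = (y-b)^2/(4a) = (-8.4715 + 8)^2/(4*8)
= 0.2223/32 = 0.0069


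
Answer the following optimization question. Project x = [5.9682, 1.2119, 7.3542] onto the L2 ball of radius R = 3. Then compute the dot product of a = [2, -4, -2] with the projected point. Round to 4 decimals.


Step 1: Compute ||x|| (intermediates to 6 decimals).
||x|| = sqrt(5.9682^2 + 1.2119^2 + 7.3542^2) = 9.548422
Step 2: Project.
Since ||x|| > R, scale = R/||x|| = 3/9.548422 = 0.314188, proj(x) = scale * x
proj(x) = [1.875137, 0.380764, 2.310601]
Step 3: Dot product.
a^T * proj(x) = 2*1.875137 - 4*0.380764 - 2*2.310601 = -2.394


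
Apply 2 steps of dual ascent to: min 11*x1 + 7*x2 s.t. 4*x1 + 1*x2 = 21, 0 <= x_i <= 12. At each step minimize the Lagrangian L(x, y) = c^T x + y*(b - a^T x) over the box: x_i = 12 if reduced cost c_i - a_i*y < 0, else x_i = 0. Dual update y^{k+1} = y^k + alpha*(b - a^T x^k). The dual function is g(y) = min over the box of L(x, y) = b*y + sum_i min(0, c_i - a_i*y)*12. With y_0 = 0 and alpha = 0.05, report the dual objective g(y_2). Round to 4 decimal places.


Dual ascent for LP: min 11*x1 + 7*x2, 4*x1 + 1*x2 = 21, 0 <= x_i <= 12
Step 1: y^k = 0.0, reduced costs: (11.0, 7.0)
  x^k = (0.0, 0.0), subgradient = b - a^T x = 21.0
  y^{k+1} = 0.0 + 0.05*21.0 = 1.05
Step 2: y^k = 1.05, reduced costs: (6.8, 5.95)
  x^k = (0.0, 0.0), subgradient = b - a^T x = 21.0
  y^{k+1} = 1.05 + 0.05*21.0 = 2.1
Dual objective at y_2 = 2.1: reduced costs (2.6, 4.9), box minimizer x = (0.0, 0.0)
g(y_2) = b*y + (c1 - a1*y)*x1 + (c2 - a2*y)*x2 = 21*2.1 + 2.6*0.0 + 4.9*0.0 = 44.1 + 0.0 + 0.0 = 44.1


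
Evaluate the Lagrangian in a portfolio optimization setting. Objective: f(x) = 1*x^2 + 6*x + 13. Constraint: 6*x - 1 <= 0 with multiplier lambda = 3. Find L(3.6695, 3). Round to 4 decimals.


Step 1: Evaluate f(x).
f(3.6695) = 1*3.6695^2 + 6*3.6695 + 13 = 48.4822
Step 2: Evaluate g(x).
g(3.6695) = 6*3.6695 - 1 = 21.017
Step 3: Compute Lagrangian.
L = 48.4822 + 3*21.017 = 111.5332


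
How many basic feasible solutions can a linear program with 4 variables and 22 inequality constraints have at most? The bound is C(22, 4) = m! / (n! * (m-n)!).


Each vertex corresponds to some choice of n active constraints out of m, so the number of vertices is at most C(m, n) = m! / (n!(m-n)!).
m = 22, n = 4
Numerator: 22 * 21 * 20 * 19
Denominator: 4! = 24
C(22, 4) = 7315


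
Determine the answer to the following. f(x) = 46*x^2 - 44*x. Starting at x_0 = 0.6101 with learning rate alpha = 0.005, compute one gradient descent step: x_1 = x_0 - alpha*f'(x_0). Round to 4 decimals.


We compute the gradient at x_0 and apply the update.
f'(x) = 92*x - 44
f'(0.6101) = 92*0.6101 - 44 = 12.1292
x_1 = 0.6101 - 0.005*12.1292 = 0.5495


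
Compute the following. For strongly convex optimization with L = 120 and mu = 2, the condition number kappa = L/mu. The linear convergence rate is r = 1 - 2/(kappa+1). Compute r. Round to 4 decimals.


Step 1: Compute the condition number.
kappa = L/mu = 120/2 = 60.0
Step 2: Compute the convergence rate.
r = 1 - 2/(kappa + 1) = 1 - 2*mu/(L + mu) = (L - mu)/(L + mu) = 118/122 = 0.9672


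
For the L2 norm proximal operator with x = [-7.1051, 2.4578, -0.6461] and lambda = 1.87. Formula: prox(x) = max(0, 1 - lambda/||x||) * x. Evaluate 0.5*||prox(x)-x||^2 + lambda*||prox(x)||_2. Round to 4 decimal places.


Step 1: Compute ||x||.
||x|| = 7.5459
Step 2: Compute scaling factor.
scale = max(0, 1 - 1.87/7.5459) = 0.7522
Step 3: prox(x) = [-5.3443, 1.8487, -0.486]
||prox(x)|| = 5.6759
Step 4: Proximal objective.
0.5*||prox-x||^2 = 1.7485
lambda*||prox|| = 10.6139
Total = 12.3624


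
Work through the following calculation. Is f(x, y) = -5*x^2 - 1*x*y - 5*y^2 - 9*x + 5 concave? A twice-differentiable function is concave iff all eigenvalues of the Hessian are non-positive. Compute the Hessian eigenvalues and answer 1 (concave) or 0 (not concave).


The Hessian of f(x,y) = -5*x^2 - 1*x*y - 5*y^2 - 9*x + 5 is:
H = [[-10, -1], [-1, -10]]
Trace = -10 - 10 = -20
Determinant = -10*-10 - (-1)^2 = 99
Discriminant = (-20)^2 - 4*99 = 4.0
Eigenvalues: lambda_1 = -11.0, lambda_2 = -9.0
The function is concave.

1


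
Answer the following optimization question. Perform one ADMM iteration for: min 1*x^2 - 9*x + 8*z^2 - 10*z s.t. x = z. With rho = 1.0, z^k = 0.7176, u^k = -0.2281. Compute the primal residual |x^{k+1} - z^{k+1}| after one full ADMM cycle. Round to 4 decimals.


ADMM iteration with rho = 1.0, z^k = 0.7176, u^k = -0.2281
Step 1: x-update.
Minimize 1*x^2 - 9*x + (1.0/2)*(x - 0.7176 - 0.2281)^2
FOC: (2*1 + 1.0)*x = 9 + 1.0*(0.7176 + 0.2281)
x^{k+1} = 3.3152
Step 2: z-update.
Minimize 8*z^2 - 10*z + (1.0/2)*(3.3152 - z - 0.2281)^2
FOC: (2*8 + 1.0)*z = 10 + 1.0*(3.3152 - 0.2281)
z^{k+1} = 0.7698
Step 3: u-update.
u^{k+1} = -0.2281 + 3.3152 - 0.7698 = 2.3173
Step 4: Primal residual = |3.3152 - 0.7698| = 2.5454


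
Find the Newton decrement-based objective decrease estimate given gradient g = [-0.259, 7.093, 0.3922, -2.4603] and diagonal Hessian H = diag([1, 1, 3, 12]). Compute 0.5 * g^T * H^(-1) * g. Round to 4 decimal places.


Step 1: H is diagonal, so H^(-1) * g = [-0.259, 7.093, 0.1307, -0.205].
Step 2: g^T H^(-1) g = sum_i g_i^2 / H_ii
  = (-0.259)^2/1 + (7.093)^2/1 + (0.3922)^2/3 + (-2.4603)^2/12
  = 0.0671 + 50.3106 + 0.0513 + 0.5044 = 50.9334
Step 3: Objective decrease = 0.5 * g^T H^(-1) g = 25.4667


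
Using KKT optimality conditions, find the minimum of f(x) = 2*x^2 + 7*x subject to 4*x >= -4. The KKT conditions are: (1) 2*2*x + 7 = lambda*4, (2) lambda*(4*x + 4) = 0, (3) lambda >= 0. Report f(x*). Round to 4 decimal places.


Step 1: Try lambda = 0 (constraint inactive).
x_unc = -7/(2*2) = -1.75
Check: 4*-1.75 = -7.0 < -4 -- violated!
Step 2: Constraint must be active: 4*x = -4
x* = -4/4 = -1.0
lambda = (2*2*(-1.0) + 7)/4 = 0.75
Step 3: Compute optimal value.
f(x*) = 2*(-1.0)^2 + 7*(-1.0) = -5.0


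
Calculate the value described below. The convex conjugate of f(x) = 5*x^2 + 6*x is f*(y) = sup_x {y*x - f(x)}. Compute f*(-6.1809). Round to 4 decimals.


f*(y) = sup_x {y*x - a*x^2 - b*x} = sup_x {(y-b)*x - a*x^2}
FOC: (y - b) - 2a*x = 0 => x* = (y - b)/(2a)
x* = (-6.1809 - 6)/(2*5) = -1.2181
f*(-6.1809) = (y-b)^2/(4a) = (-6.1809 - 6)^2/(4*5)
= 148.3743/20 = 7.4187


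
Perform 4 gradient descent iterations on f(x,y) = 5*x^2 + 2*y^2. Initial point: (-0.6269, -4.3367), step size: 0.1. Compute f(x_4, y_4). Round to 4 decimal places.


Gradient descent on f(x,y) = 5*x^2 + 2*y^2.
Starting point: (-0.6269, -4.3367), alpha = 0.1
Step 1: grad_x = 2*5*-0.6269 = -6.269, grad_y = 2*2*-4.3367 = -17.3468
  x_1 = -0.6269 - 0.1*-6.269 = 0.0
  y_1 = -4.3367 - 0.1*-17.3468 = -2.602
Step 2: grad_x = 2*5*0.0 = 0.0, grad_y = 2*2*-2.602 = -10.4081
  x_2 = 0.0 - 0.1*0.0 = 0.0
  y_2 = -2.602 - 0.1*-10.4081 = -1.5612
Step 3: grad_x = 2*5*0.0 = 0.0, grad_y = 2*2*-1.5612 = -6.2448
  x_3 = 0.0 - 0.1*0.0 = 0.0
  y_3 = -1.5612 - 0.1*-6.2448 = -0.9367
Step 4: grad_x = 2*5*0.0 = 0.0, grad_y = 2*2*-0.9367 = -3.7469
  x_4 = 0.0 - 0.1*0.0 = 0.0
  y_4 = -0.9367 - 0.1*-3.7469 = -0.562
f(0.0, -0.562) = 5*0.0^2 + 2*(-0.562)^2 = 0.6318


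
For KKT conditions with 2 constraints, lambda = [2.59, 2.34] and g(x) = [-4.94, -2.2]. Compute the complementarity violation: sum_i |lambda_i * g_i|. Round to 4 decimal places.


KKT complementary slackness check:
lambda_1 * g_1 = 2.59 * -4.94 = -12.7946
lambda_2 * g_2 = 2.34 * -2.2 = -5.148
Total violation = 12.7946 + 5.148 = 17.9426


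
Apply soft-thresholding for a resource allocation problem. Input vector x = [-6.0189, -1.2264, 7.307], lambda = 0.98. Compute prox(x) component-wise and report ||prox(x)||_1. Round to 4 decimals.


Soft-thresholding with lambda = 0.98:
prox(-6.0189) = sign(-6.0189)*max(|-6.0189| - 0.98, 0) = -5.0389
prox(-1.2264) = sign(-1.2264)*max(|-1.2264| - 0.98, 0) = -0.2464
prox(7.307) = sign(7.307)*max(|7.307| - 0.98, 0) = 6.327
prox(x) = [-5.0389, -0.2464, 6.327]
||prox(x)||_1 = 5.0389 + 0.2464 + 6.327 = 11.6123


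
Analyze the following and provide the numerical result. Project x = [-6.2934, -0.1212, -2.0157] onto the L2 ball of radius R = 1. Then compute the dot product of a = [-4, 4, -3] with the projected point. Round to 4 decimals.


Step 1: Compute ||x|| (intermediates to 6 decimals).
||x|| = sqrt((-6.2934)^2 + (-0.1212)^2 + (-2.0157)^2) = 6.609434
Step 2: Project.
Since ||x|| > R, scale = R/||x|| = 1/6.609434 = 0.151299, proj(x) = scale * x
proj(x) = [-0.952185, -0.018337, -0.304973]
Step 3: Dot product.
a^T * proj(x) = -4*(-0.952185) + 4*(-0.018337) - 3*(-0.304973) = 4.6503


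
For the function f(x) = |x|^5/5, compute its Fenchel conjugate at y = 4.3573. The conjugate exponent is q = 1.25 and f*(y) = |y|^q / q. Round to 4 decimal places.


The conjugate exponent q satisfies 1/p + 1/q = 1.
p = 5, so q = 5/(5 - 1) = 1.25
|y|^q = 4.3573^1.25 = 6.2954
f*(4.3573) = 6.2954 / 1.25 = 5.0363


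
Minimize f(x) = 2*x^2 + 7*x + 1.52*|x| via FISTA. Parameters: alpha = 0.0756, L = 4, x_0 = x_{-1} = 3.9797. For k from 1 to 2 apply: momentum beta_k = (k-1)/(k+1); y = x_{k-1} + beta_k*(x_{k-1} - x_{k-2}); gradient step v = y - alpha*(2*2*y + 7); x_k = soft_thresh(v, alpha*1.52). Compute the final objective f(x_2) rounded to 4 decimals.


FISTA on f(x) = 2*x^2 + 7*x + 1.52*|x|
L = 4, alpha = 0.0756
Iteration 1: beta = 0.0, y = 3.9797 + 0.0*(3.9797 - 3.9797) = 3.9797
  grad(y) = 22.9188, v = y - alpha*grad = 2.247
  prox(v) = soft_thresh(2.247, 0.1149) = 2.1321
Iteration 2: beta = 0.3333, y = 2.1321 + 0.3333*(2.1321 - 3.9797) = 1.5163
  grad(y) = 13.0651, v = y - alpha*grad = 0.5285
  prox(v) = soft_thresh(0.5285, 0.1149) = 0.4136
f(x_2) = 2*0.4136^2 + 7*0.4136 + 1.52*|0.4136| = 3.8664


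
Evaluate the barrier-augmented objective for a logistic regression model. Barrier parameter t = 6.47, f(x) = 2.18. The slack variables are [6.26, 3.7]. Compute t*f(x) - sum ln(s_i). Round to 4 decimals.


Step 1: Compute log-barrier.
ln values: [1.8342, 1.3083]
phi = -(1.8342 + 1.3083) = -3.1425
Step 2: Compute augmented objective.
t*f(x) = 6.47*2.18 = 14.1046
Total = 14.1046 - 3.1425 = 10.9621


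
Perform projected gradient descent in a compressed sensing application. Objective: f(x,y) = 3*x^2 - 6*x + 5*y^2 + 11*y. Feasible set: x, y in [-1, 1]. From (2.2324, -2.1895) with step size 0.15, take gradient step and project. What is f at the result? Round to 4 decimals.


Step 1: Compute gradient at (2.2324, -2.1895).
grad_x = 2*3*2.2324 - 6 = 7.3944
grad_y = 2*5*-2.1895 + 11 = -10.895
Step 2: Gradient step.
x_raw = 2.2324 - 0.15*7.3944 = 1.1232
y_raw = -2.1895 - 0.15*-10.895 = -0.5553
Step 3: Project onto [-1, 1].
x_proj = clip(1.1232) = 1.0
y_proj = clip(-0.5553) = -0.5553
Step 4: Evaluate f.
f(1.0, -0.5553) = -7.5662


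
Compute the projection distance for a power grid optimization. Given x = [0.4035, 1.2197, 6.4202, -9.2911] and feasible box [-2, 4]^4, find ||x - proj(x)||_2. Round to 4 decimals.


Project each component onto [-2, 4].
clip(0.4035) = 0.4035, clip(1.2197) = 1.2197, clip(6.4202) = 4.0, clip(-9.2911) = -2.0
Projection = [0.4035, 1.2197, 4.0, -2.0]
Squared diffs: [0.0, 0.0, 5.8574, 53.1601]
Distance = sqrt(59.0175) = 7.6823


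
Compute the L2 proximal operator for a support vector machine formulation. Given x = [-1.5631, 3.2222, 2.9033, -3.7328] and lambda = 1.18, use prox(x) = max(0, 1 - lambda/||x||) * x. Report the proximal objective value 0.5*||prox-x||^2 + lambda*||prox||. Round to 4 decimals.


Step 1: Compute ||x||.
||x|| = 5.932
Step 2: Compute scaling factor.
scale = max(0, 1 - 1.18/5.932) = 0.8011
Step 3: prox(x) = [-1.2522, 2.5812, 2.3258, -2.9903]
||prox(x)|| = 4.752
Step 4: Proximal objective.
0.5*||prox-x||^2 = 0.6962
lambda*||prox|| = 5.6074
Total = 6.3036


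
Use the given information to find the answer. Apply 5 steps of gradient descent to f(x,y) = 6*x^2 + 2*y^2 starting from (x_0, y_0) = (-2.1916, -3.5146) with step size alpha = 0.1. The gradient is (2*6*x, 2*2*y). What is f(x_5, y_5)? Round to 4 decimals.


Gradient descent on f(x,y) = 6*x^2 + 2*y^2.
Starting point: (-2.1916, -3.5146), alpha = 0.1
Step 1: grad_x = 2*6*-2.1916 = -26.2992, grad_y = 2*2*-3.5146 = -14.0584
  x_1 = -2.1916 - 0.1*-26.2992 = 0.4383
  y_1 = -3.5146 - 0.1*-14.0584 = -2.1088
Step 2: grad_x = 2*6*0.4383 = 5.2598, grad_y = 2*2*-2.1088 = -8.435
  x_2 = 0.4383 - 0.1*5.2598 = -0.0877
  y_2 = -2.1088 - 0.1*-8.435 = -1.2653
Step 3: grad_x = 2*6*-0.0877 = -1.052, grad_y = 2*2*-1.2653 = -5.061
  x_3 = -0.0877 - 0.1*-1.052 = 0.0175
  y_3 = -1.2653 - 0.1*-5.061 = -0.7592
Step 4: grad_x = 2*6*0.0175 = 0.2104, grad_y = 2*2*-0.7592 = -3.0366
  x_4 = 0.0175 - 0.1*0.2104 = -0.0035
  y_4 = -0.7592 - 0.1*-3.0366 = -0.4555
Step 5: grad_x = 2*6*-0.0035 = -0.0421, grad_y = 2*2*-0.4555 = -1.822
  x_5 = -0.0035 - 0.1*-0.0421 = 0.0007
  y_5 = -0.4555 - 0.1*-1.822 = -0.2733
f(0.0007, -0.2733) = 6*0.0007^2 + 2*(-0.2733)^2 = 0.1494


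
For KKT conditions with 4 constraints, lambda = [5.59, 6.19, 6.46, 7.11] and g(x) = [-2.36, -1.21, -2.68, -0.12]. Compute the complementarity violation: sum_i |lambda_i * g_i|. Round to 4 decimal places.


KKT complementary slackness check:
lambda_1 * g_1 = 5.59 * -2.36 = -13.1924
lambda_2 * g_2 = 6.19 * -1.21 = -7.4899
lambda_3 * g_3 = 6.46 * -2.68 = -17.3128
lambda_4 * g_4 = 7.11 * -0.12 = -0.8532
Total violation = 13.1924 + 7.4899 + 17.3128 + 0.8532 = 38.8483


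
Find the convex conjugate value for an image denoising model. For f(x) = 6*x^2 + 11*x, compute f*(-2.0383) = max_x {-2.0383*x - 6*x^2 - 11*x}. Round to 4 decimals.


f*(y) = sup_x {y*x - a*x^2 - b*x} = sup_x {(y-b)*x - a*x^2}
FOC: (y - b) - 2a*x = 0 => x* = (y - b)/(2a)
x* = (-2.0383 - 11)/(2*6) = -1.0865
f*(-2.0383) = (y-b)^2/(4a) = (-2.0383 - 11)^2/(4*6)
= 169.9973/24 = 7.0832


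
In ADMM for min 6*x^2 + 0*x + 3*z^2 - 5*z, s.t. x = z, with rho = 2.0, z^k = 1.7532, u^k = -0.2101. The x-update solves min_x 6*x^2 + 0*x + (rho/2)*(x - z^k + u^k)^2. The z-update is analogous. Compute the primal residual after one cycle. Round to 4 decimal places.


ADMM iteration with rho = 2.0, z^k = 1.7532, u^k = -0.2101
Step 1: x-update.
Minimize 6*x^2 + 0*x + (2.0/2)*(x - 1.7532 - 0.2101)^2
FOC: (2*6 + 2.0)*x = 0 + 2.0*(1.7532 + 0.2101)
x^{k+1} = 0.2805
Step 2: z-update.
Minimize 3*z^2 - 5*z + (2.0/2)*(0.2805 - z - 0.2101)^2
FOC: (2*3 + 2.0)*z = 5 + 2.0*(0.2805 - 0.2101)
z^{k+1} = 0.6426
Step 3: u-update.
u^{k+1} = -0.2101 + 0.2805 - 0.6426 = -0.5722
Step 4: Primal residual = |0.2805 - 0.6426| = 0.3621


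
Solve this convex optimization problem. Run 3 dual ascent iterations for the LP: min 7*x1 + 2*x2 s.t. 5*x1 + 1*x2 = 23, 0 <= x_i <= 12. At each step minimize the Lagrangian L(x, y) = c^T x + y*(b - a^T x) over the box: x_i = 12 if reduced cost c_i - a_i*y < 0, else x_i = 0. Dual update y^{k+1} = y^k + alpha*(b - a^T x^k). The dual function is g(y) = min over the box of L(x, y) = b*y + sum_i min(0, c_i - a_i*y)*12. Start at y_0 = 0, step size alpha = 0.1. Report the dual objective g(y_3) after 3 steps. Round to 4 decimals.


Dual ascent for LP: min 7*x1 + 2*x2, 5*x1 + 1*x2 = 23, 0 <= x_i <= 12
Step 1: y^k = 0.0, reduced costs: (7.0, 2.0)
  x^k = (0.0, 0.0), subgradient = b - a^T x = 23.0
  y^{k+1} = 0.0 + 0.1*23.0 = 2.3
Step 2: y^k = 2.3, reduced costs: (-4.5, -0.3)
  x^k = (12.0, 12.0), subgradient = b - a^T x = -49.0
  y^{k+1} = 2.3 + 0.1*-49.0 = -2.6
Step 3: y^k = -2.6, reduced costs: (20.0, 4.6)
  x^k = (0.0, 0.0), subgradient = b - a^T x = 23.0
  y^{k+1} = -2.6 + 0.1*23.0 = -0.3
Dual objective at y_3 = -0.3: reduced costs (8.5, 2.3), box minimizer x = (0.0, 0.0)
g(y_3) = b*y + (c1 - a1*y)*x1 + (c2 - a2*y)*x2 = 23*(-0.3) + 8.5*0.0 + 2.3*0.0 = -6.9 + 0.0 + 0.0 = -6.9


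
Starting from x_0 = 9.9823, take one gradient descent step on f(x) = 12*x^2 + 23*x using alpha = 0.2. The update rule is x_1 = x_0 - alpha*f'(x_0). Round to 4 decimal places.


We compute the gradient at x_0 and apply the update.
f'(x) = 24*x + 23
f'(9.9823) = 24*9.9823 + 23 = 262.5752
x_1 = 9.9823 - 0.2*262.5752 = -42.5327


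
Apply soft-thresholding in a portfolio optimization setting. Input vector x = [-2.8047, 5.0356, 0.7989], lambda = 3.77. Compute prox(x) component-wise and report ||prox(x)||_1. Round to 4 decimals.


Soft-thresholding with lambda = 3.77:
prox(-2.8047) = sign(-2.8047)*max(|-2.8047| - 3.77, 0) = 0.0
prox(5.0356) = sign(5.0356)*max(|5.0356| - 3.77, 0) = 1.2656
prox(0.7989) = sign(0.7989)*max(|0.7989| - 3.77, 0) = 0.0
prox(x) = [0.0, 1.2656, 0.0]
||prox(x)||_1 = 0.0 + 1.2656 + 0.0 = 1.2656


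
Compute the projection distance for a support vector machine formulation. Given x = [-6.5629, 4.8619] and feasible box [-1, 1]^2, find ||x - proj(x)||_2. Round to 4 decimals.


Project each component onto [-1, 1].
clip(-6.5629) = -1.0, clip(4.8619) = 1.0
Projection = [-1.0, 1.0]
Squared diffs: [30.9459, 14.9143]
Distance = sqrt(45.8602) = 6.772


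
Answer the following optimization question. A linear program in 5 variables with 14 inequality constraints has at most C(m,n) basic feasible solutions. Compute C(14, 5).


Each vertex corresponds to some choice of n active constraints out of m, so the number of vertices is at most C(m, n) = m! / (n!(m-n)!).
m = 14, n = 5
Numerator: 14 * 13 * 12 * 11 * 10
Denominator: 5! = 120
C(14, 5) = 2002


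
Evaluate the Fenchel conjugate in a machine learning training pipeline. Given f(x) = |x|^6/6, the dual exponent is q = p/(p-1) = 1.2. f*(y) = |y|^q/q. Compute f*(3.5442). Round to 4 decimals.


The conjugate exponent q satisfies 1/p + 1/q = 1.
p = 6, so q = 6/(6 - 1) = 1.2
|y|^q = 3.5442^1.2 = 4.5648
f*(3.5442) = 4.5648 / 1.2 = 3.804


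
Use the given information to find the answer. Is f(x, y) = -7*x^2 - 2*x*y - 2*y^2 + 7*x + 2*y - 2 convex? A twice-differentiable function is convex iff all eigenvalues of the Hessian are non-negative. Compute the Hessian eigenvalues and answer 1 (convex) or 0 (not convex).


The Hessian of f(x,y) = -7*x^2 - 2*x*y - 2*y^2 + 7*x + 2*y - 2 is:
H = [[-14, -2], [-2, -4]]
Trace = -14 - 4 = -18
Determinant = -14*-4 - (-2)^2 = 52
Discriminant = (-18)^2 - 4*52 = 116.0
Eigenvalues: lambda_1 = -14.3852, lambda_2 = -3.6148
The function is not convex.

0


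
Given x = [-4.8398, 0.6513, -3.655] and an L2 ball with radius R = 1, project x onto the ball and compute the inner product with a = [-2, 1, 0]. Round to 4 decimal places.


Step 1: Compute ||x|| (intermediates to 6 decimals).
||x|| = sqrt((-4.8398)^2 + 0.6513^2 + (-3.655)^2) = 6.099744
Step 2: Project.
Since ||x|| > R, scale = R/||x|| = 1/6.099744 = 0.163941, proj(x) = scale * x
proj(x) = [-0.793442, 0.106775, -0.599204]
Step 3: Dot product.
a^T * proj(x) = -2*(-0.793442) + 1*0.106775 + 0*(-0.599204) = 1.6937


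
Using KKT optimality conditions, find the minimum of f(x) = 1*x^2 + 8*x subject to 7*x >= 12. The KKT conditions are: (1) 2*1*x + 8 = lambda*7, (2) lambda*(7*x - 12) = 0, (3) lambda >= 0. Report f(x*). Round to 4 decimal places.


Step 1: Try lambda = 0 (constraint inactive).
x_unc = -8/(2*1) = -4.0
Check: 7*-4.0 = -28.0 < 12 -- violated!
Step 2: Constraint must be active: 7*x = 12
x* = 12/7 = 1.7143 (rounded; the exact value 12/7 is used below)
lambda = (2*1*(12/7) + 8)/7 = 1.6327
Step 3: Compute optimal value.
f(x*) = 1*(12/7)^2 + 8*(12/7) = 16.6531


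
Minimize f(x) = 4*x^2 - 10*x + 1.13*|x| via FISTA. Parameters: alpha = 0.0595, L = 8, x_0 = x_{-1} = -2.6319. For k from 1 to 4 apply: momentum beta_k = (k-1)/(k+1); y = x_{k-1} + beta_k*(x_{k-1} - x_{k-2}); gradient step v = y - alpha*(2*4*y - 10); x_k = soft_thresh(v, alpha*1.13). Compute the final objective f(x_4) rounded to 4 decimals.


FISTA on f(x) = 4*x^2 - 10*x + 1.13*|x|
L = 8, alpha = 0.0595
Iteration 1: beta = 0.0, y = -2.6319 + 0.0*(-2.6319 + 2.6319) = -2.6319
  grad(y) = -31.0552, v = y - alpha*grad = -0.7841
  prox(v) = soft_thresh(-0.7841, 0.0672) = -0.7169
Iteration 2: beta = 0.3333, y = -0.7169 + 0.3333*(-0.7169 + 2.6319) = -0.0785
  grad(y) = -10.6283, v = y - alpha*grad = 0.5538
  prox(v) = soft_thresh(0.5538, 0.0672) = 0.4866
Iteration 3: beta = 0.5, y = 0.4866 + 0.5*(0.4866 + 0.7169) = 1.0884
  grad(y) = -1.2932, v = y - alpha*grad = 1.1653
  prox(v) = soft_thresh(1.1653, 0.0672) = 1.0981
Iteration 4: beta = 0.6, y = 1.0981 + 0.6*(1.0981 - 0.4866) = 1.4649
  grad(y) = 1.7195, v = y - alpha*grad = 1.3626
  prox(v) = soft_thresh(1.3626, 0.0672) = 1.2954
f(x_4) = 4*1.2954^2 - 10*1.2954 + 1.13*|1.2954| = -4.778


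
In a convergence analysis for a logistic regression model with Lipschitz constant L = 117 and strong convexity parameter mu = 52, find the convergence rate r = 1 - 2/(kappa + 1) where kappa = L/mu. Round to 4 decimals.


Step 1: Compute the condition number.
kappa = L/mu = 117/52 = 2.25
Step 2: Compute the convergence rate.
r = 1 - 2/(kappa + 1) = 1 - 2*mu/(L + mu) = (L - mu)/(L + mu) = 65/169 = 0.3846


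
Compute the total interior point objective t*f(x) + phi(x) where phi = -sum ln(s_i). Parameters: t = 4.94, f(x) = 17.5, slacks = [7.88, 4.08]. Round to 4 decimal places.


Step 1: Compute log-barrier.
ln values: [2.0643, 1.4061]
phi = -(2.0643 + 1.4061) = -3.4704
Step 2: Compute augmented objective.
t*f(x) = 4.94*17.5 = 86.45
Total = 86.45 - 3.4704 = 82.9796


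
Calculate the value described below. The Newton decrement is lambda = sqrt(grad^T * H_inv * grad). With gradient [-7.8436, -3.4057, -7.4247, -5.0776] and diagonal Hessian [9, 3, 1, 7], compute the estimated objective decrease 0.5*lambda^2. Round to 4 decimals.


Step 1: H is diagonal, so H^(-1) * g = [-0.8715, -1.1352, -7.4247, -0.7254].
Step 2: g^T H^(-1) g = sum_i g_i^2 / H_ii
  = (-7.8436)^2/9 + (-3.4057)^2/3 + (-7.4247)^2/1 + (-5.0776)^2/7
  = 6.8358 + 3.8663 + 55.1262 + 3.6831 = 69.5114
Step 3: Objective decrease = 0.5 * g^T H^(-1) g = 34.7557


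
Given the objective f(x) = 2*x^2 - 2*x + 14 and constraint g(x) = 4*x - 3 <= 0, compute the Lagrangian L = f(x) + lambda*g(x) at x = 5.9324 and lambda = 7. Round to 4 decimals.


Step 1: Evaluate f(x).
f(5.9324) = 2*5.9324^2 - 2*5.9324 + 14 = 72.5219
Step 2: Evaluate g(x).
g(5.9324) = 4*5.9324 - 3 = 20.7296
Step 3: Compute Lagrangian.
L = 72.5219 + 7*20.7296 = 217.6291


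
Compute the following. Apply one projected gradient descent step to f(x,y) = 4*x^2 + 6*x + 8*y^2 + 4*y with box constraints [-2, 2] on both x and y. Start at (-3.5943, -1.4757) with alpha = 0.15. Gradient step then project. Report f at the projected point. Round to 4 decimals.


Step 1: Compute gradient at (-3.5943, -1.4757).
grad_x = 2*4*-3.5943 + 6 = -22.7544
grad_y = 2*8*-1.4757 + 4 = -19.6112
Step 2: Gradient step.
x_raw = -3.5943 - 0.15*-22.7544 = -0.1811
y_raw = -1.4757 - 0.15*-19.6112 = 1.466
Step 3: Project onto [-2, 2].
x_proj = clip(-0.1811) = -0.1811
y_proj = clip(1.466) = 1.466
Step 4: Evaluate f.
f(-0.1811, 1.466) = 22.1011


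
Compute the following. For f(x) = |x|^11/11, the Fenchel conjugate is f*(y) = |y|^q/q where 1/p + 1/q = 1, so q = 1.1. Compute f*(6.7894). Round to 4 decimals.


The conjugate exponent q satisfies 1/p + 1/q = 1.
p = 11, so q = 11/(11 - 1) = 1.1
|y|^q = 6.7894^1.1 = 8.2227
f*(6.7894) = 8.2227 / 1.1 = 7.4752


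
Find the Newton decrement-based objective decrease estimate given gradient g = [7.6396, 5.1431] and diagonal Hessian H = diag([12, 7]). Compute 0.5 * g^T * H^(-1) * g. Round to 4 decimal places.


Step 1: H is diagonal, so H^(-1) * g = [0.6366, 0.7347].
Step 2: g^T H^(-1) g = sum_i g_i^2 / H_ii
  = (7.6396)^2/12 + (5.1431)^2/7
  = 4.8636 + 3.7788 = 8.6424
Step 3: Objective decrease = 0.5 * g^T H^(-1) g = 4.3212


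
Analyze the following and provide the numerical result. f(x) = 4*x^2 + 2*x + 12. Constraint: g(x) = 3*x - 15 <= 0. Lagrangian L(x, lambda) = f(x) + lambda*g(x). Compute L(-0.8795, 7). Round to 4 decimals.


Step 1: Evaluate f(x).
f(-0.8795) = 4*(-0.8795)^2 + 2*(-0.8795) + 12 = 13.3351
Step 2: Evaluate g(x).
g(-0.8795) = 3*-0.8795 - 15 = -17.6385
Step 3: Compute Lagrangian.
L = 13.3351 + 7*-17.6385 = -110.1344


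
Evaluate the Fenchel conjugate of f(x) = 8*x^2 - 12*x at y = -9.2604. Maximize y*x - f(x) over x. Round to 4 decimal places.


f*(y) = sup_x {y*x - a*x^2 - b*x} = sup_x {(y-b)*x - a*x^2}
FOC: (y - b) - 2a*x = 0 => x* = (y - b)/(2a)
x* = (-9.2604 + 12)/(2*8) = 0.1712
f*(-9.2604) = (y-b)^2/(4a) = (-9.2604 + 12)^2/(4*8)
= 7.5054/32 = 0.2345


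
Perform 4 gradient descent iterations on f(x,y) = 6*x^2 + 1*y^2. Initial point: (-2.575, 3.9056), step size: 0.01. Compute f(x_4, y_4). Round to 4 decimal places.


Gradient descent on f(x,y) = 6*x^2 + 1*y^2.
Starting point: (-2.575, 3.9056), alpha = 0.01
Step 1: grad_x = 2*6*-2.575 = -30.9, grad_y = 2*1*3.9056 = 7.8112
  x_1 = -2.575 - 0.01*-30.9 = -2.266
  y_1 = 3.9056 - 0.01*7.8112 = 3.8275
Step 2: grad_x = 2*6*-2.266 = -27.192, grad_y = 2*1*3.8275 = 7.655
  x_2 = -2.266 - 0.01*-27.192 = -1.9941
  y_2 = 3.8275 - 0.01*7.655 = 3.7509
Step 3: grad_x = 2*6*-1.9941 = -23.929, grad_y = 2*1*3.7509 = 7.5019
  x_3 = -1.9941 - 0.01*-23.929 = -1.7548
  y_3 = 3.7509 - 0.01*7.5019 = 3.6759
Step 4: grad_x = 2*6*-1.7548 = -21.0575, grad_y = 2*1*3.6759 = 7.3518
  x_4 = -1.7548 - 0.01*-21.0575 = -1.5442
  y_4 = 3.6759 - 0.01*7.3518 = 3.6024
f(-1.5442, 3.6024) = 6*(-1.5442)^2 + 1*3.6024^2 = 27.2849


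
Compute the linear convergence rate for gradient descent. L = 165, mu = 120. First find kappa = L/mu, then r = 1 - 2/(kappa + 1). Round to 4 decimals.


Step 1: Compute the condition number.
kappa = L/mu = 165/120 = 1.375
Step 2: Compute the convergence rate.
r = 1 - 2/(kappa + 1) = 1 - 2*mu/(L + mu) = (L - mu)/(L + mu) = 45/285 = 0.1579


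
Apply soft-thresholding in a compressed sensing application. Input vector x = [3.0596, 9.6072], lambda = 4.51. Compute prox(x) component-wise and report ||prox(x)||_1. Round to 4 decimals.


Soft-thresholding with lambda = 4.51:
prox(3.0596) = sign(3.0596)*max(|3.0596| - 4.51, 0) = 0.0
prox(9.6072) = sign(9.6072)*max(|9.6072| - 4.51, 0) = 5.0972
prox(x) = [0.0, 5.0972]
||prox(x)||_1 = 0.0 + 5.0972 = 5.0972


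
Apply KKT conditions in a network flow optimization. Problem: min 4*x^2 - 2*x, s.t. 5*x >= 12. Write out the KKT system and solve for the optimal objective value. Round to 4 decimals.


Step 1: Try lambda = 0 (constraint inactive).
x_unc = 2/(2*4) = 0.25
Check: 5*0.25 = 1.25 < 12 -- violated!
Step 2: Constraint must be active: 5*x = 12
x* = 12/5 = 2.4
lambda = (2*4*2.4 - 2)/5 = 3.44
Step 3: Compute optimal value.
f(x*) = 4*2.4^2 - 2*2.4 = 18.24


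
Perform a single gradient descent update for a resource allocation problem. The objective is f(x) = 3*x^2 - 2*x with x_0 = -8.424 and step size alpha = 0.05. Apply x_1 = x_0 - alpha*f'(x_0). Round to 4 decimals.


We compute the gradient at x_0 and apply the update.
f'(x) = 6*x - 2
f'(-8.424) = 6*-8.424 - 2 = -52.544
x_1 = -8.424 - 0.05*-52.544 = -5.7968


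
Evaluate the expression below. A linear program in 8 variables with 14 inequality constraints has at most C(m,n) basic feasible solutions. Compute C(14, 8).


Each vertex corresponds to some choice of n active constraints out of m, so the number of vertices is at most C(m, n) = m! / (n!(m-n)!).
m = 14, n = 8
Numerator: 14 * 13 * 12 * 11 * 10 * 9 * 8 * 7
Denominator: 8! = 40320
C(14, 8) = 3003


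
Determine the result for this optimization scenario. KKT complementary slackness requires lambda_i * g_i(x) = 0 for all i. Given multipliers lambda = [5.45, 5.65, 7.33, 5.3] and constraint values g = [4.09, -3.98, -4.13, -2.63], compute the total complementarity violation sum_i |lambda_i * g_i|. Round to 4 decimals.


KKT complementary slackness check:
lambda_1 * g_1 = 5.45 * 4.09 = 22.2905
lambda_2 * g_2 = 5.65 * -3.98 = -22.487
lambda_3 * g_3 = 7.33 * -4.13 = -30.2729
lambda_4 * g_4 = 5.3 * -2.63 = -13.939
Total violation = 22.2905 + 22.487 + 30.2729 + 13.939 = 88.9894


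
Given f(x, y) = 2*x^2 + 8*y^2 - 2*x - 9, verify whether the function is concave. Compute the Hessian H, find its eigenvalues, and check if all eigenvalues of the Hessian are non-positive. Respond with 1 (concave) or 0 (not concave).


The Hessian of f(x,y) = 2*x^2 + 8*y^2 - 2*x - 9 is:
H = [[4, 0], [0, 16]]
Trace = 4 + 16 = 20
Determinant = 4*16 - (0)^2 = 64
Discriminant = (20)^2 - 4*64 = 144.0
Eigenvalues: lambda_1 = 4.0, lambda_2 = 16.0
The function is not concave.

0


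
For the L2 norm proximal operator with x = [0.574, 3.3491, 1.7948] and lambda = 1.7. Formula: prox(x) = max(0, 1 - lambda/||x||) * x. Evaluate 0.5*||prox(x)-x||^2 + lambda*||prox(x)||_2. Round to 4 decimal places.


Step 1: Compute ||x||.
||x|| = 3.8428
Step 2: Compute scaling factor.
scale = max(0, 1 - 1.7/3.8428) = 0.5576
Step 3: prox(x) = [0.3201, 1.8675, 1.0008]
||prox(x)|| = 2.1428
Step 4: Proximal objective.
0.5*||prox-x||^2 = 1.445
lambda*||prox|| = 3.6428
Total = 5.0878


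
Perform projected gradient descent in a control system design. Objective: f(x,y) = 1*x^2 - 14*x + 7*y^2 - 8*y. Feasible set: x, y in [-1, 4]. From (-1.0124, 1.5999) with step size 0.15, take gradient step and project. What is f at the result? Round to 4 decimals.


Step 1: Compute gradient at (-1.0124, 1.5999).
grad_x = 2*1*-1.0124 - 14 = -16.0248
grad_y = 2*7*1.5999 - 8 = 14.3986
Step 2: Gradient step.
x_raw = -1.0124 - 0.15*-16.0248 = 1.3913
y_raw = 1.5999 - 0.15*14.3986 = -0.5599
Step 3: Project onto [-1, 4].
x_proj = clip(1.3913) = 1.3913
y_proj = clip(-0.5599) = -0.5599
Step 4: Evaluate f.
f(1.3913, -0.5599) = -10.8693
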